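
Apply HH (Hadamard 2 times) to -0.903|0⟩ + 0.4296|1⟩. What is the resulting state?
-0.903|0⟩ + 0.4296|1⟩

H² = I, so an even number of Hadamards cancels: H^2 = I and the state is unchanged.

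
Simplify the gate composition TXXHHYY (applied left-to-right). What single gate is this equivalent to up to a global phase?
T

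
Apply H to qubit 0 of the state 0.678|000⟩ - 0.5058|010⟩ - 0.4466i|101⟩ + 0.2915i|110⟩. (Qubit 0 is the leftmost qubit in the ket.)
0.4794|000⟩ - 0.3158i|001⟩ + (-0.3577 + 0.2061i)|010⟩ + 0.4794|100⟩ + 0.3158i|101⟩ + (-0.3577 - 0.2061i)|110⟩

H on qubit 0 mixes each pair of kets that differ only in qubit 0: amplitudes (a, b) of (|…0…⟩, |…1…⟩) become ((a + b)/√2, (a − b)/√2). Kets absent from the input have amplitude 0.
(|000⟩, |100⟩): (a, b) = (0.678, 0) → (0.4794, 0.4794)
(|001⟩, |101⟩): (a, b) = (0, -0.4466i) → (-0.3158i, 0.3158i)
(|010⟩, |110⟩): (a, b) = (-0.5058, 0.2915i) → ((-0.3577 + 0.2061i), (-0.3577 - 0.2061i))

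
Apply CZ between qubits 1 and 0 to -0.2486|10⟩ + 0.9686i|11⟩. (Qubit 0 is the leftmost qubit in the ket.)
-0.2486|10⟩ - 0.9686i|11⟩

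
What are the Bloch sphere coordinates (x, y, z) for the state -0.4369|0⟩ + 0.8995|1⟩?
(-0.786, 0, -0.6182)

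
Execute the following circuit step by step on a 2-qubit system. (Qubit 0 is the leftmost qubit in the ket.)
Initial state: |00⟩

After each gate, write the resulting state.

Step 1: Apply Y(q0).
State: i|10⟩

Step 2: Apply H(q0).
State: (1/√2)i|00⟩ - (1/√2)i|10⟩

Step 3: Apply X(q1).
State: (1/√2)i|01⟩ - (1/√2)i|11⟩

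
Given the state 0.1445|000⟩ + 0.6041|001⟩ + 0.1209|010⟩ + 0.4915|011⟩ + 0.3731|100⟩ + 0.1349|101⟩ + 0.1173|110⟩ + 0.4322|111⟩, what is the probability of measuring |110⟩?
0.01376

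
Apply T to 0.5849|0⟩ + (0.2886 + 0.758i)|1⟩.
0.5849|0⟩ + (-0.3319 + 0.7401i)|1⟩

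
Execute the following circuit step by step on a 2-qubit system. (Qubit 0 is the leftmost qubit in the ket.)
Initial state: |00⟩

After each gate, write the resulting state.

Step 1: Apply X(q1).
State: |01⟩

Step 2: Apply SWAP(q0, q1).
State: |10⟩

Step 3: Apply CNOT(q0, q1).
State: |11⟩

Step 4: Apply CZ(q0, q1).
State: -|11⟩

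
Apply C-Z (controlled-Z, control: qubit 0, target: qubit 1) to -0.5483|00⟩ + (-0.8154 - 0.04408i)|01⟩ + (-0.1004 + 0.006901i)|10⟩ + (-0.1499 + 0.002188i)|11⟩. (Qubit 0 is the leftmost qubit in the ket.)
-0.5483|00⟩ + (-0.8154 - 0.04408i)|01⟩ + (-0.1004 + 0.006901i)|10⟩ + (0.1499 - 0.002188i)|11⟩

C-Z leaves the control-|0⟩ kets |00⟩, |01⟩ unchanged and applies Z to qubit 1 on the control-|1⟩ pair (|10⟩, |11⟩).
Z = [[1, 0], [0, -1]].
With a = amp(|10⟩) = (-0.1004 + 0.006901i) and b = amp(|11⟩) = (-0.1499 + 0.002188i):
new amp(|10⟩) = (1)·a = (-0.1004 + 0.006901i)
new amp(|11⟩) = (-1)·b = (0.1499 - 0.002188i)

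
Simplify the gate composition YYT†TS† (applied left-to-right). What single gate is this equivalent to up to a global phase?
S†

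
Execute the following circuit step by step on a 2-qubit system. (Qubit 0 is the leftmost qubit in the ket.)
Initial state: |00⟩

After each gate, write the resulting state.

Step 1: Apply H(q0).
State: 1/√2|00⟩ + 1/√2|10⟩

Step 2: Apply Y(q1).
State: (1/√2)i|01⟩ + (1/√2)i|11⟩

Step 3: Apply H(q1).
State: (1/2)i|00⟩ - (1/2)i|01⟩ + (1/2)i|10⟩ - (1/2)i|11⟩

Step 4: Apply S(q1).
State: (1/2)i|00⟩ + 1/2|01⟩ + (1/2)i|10⟩ + 1/2|11⟩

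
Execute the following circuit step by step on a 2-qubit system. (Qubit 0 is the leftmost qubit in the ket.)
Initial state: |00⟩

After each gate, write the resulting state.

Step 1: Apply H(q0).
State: 1/√2|00⟩ + 1/√2|10⟩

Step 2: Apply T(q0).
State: 1/√2|00⟩ + (1/2 + (1/2)i)|10⟩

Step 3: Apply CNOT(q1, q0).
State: 1/√2|00⟩ + (1/2 + (1/2)i)|10⟩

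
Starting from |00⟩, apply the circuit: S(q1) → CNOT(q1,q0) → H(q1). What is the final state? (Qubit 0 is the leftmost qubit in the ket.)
1/√2|00⟩ + 1/√2|01⟩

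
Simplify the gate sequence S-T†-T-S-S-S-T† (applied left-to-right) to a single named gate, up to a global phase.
T†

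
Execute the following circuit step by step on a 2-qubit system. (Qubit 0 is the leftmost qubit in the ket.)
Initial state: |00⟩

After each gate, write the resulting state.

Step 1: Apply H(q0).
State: 1/√2|00⟩ + 1/√2|10⟩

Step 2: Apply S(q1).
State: 1/√2|00⟩ + 1/√2|10⟩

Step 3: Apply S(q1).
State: 1/√2|00⟩ + 1/√2|10⟩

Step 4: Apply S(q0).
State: 1/√2|00⟩ + (1/√2)i|10⟩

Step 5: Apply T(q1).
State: 1/√2|00⟩ + (1/√2)i|10⟩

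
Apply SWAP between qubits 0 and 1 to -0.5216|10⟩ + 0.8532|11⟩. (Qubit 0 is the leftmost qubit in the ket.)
-0.5216|01⟩ + 0.8532|11⟩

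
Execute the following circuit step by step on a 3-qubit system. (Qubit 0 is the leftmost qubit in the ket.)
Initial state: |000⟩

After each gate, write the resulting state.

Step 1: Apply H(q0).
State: 1/√2|000⟩ + 1/√2|100⟩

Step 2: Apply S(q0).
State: 1/√2|000⟩ + (1/√2)i|100⟩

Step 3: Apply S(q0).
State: 1/√2|000⟩ - 1/√2|100⟩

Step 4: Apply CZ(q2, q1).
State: 1/√2|000⟩ - 1/√2|100⟩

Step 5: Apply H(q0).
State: |100⟩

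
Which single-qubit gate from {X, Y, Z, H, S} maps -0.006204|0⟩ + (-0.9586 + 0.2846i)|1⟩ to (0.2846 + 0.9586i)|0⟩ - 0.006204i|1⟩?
Y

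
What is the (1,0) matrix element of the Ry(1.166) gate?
0.5505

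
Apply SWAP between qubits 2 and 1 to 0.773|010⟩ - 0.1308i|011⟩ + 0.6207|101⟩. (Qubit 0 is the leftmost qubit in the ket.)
0.773|001⟩ - 0.1308i|011⟩ + 0.6207|110⟩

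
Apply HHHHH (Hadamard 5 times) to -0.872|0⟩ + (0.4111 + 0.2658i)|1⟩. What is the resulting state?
(-0.3259 + 0.1879i)|0⟩ + (-0.9073 - 0.1879i)|1⟩

H² = I, so H^5 = H: a single Hadamard. With (a, b) = (-0.872, (0.4111 + 0.2658i)), H gives ((a + b)/√2, (a − b)/√2) = ((-0.3259 + 0.1879i), (-0.9073 - 0.1879i)).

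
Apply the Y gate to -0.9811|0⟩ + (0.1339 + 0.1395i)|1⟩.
(0.1395 - 0.1339i)|0⟩ - 0.9811i|1⟩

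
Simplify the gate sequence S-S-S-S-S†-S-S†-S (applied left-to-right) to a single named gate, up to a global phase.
I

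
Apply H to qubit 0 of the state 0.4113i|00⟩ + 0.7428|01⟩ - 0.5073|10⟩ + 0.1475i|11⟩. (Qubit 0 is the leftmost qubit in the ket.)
(-0.3587 + 0.2908i)|00⟩ + (0.5252 + 0.1043i)|01⟩ + (0.3587 + 0.2908i)|10⟩ + (0.5252 - 0.1043i)|11⟩

H on qubit 0 mixes each pair of kets that differ only in qubit 0: amplitudes (a, b) of (|…0…⟩, |…1…⟩) become ((a + b)/√2, (a − b)/√2). Kets absent from the input have amplitude 0.
(|00⟩, |10⟩): (a, b) = (0.4113i, -0.5073) → ((-0.3587 + 0.2908i), (0.3587 + 0.2908i))
(|01⟩, |11⟩): (a, b) = (0.7428, 0.1475i) → ((0.5252 + 0.1043i), (0.5252 - 0.1043i))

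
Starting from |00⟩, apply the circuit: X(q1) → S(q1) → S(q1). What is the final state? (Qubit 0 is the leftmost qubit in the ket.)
-|01⟩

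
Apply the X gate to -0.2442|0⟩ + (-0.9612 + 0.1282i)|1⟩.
(-0.9612 + 0.1282i)|0⟩ - 0.2442|1⟩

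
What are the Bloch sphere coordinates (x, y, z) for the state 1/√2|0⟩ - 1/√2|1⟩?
(-1, 0, 0)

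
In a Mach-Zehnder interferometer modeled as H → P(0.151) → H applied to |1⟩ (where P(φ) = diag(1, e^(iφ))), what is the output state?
(0.005689 - 0.07521i)|0⟩ + (0.9943 + 0.07521i)|1⟩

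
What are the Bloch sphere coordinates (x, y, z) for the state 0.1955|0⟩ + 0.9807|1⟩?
(0.3835, 0, -0.9236)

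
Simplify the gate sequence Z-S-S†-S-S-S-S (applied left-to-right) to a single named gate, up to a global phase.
Z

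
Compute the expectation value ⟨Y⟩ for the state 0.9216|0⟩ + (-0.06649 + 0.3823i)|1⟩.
0.7047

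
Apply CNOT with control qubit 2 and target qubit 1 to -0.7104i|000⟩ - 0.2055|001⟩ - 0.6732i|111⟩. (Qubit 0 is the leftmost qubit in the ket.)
-0.7104i|000⟩ - 0.2055|011⟩ - 0.6732i|101⟩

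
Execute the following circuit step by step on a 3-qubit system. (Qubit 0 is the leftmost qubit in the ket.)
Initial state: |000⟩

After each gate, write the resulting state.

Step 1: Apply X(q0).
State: |100⟩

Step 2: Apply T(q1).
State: |100⟩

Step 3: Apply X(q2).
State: |101⟩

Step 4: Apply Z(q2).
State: -|101⟩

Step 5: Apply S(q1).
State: -|101⟩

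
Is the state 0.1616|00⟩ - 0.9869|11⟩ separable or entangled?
Entangled

Writing the state as a|00⟩ + b|01⟩ + c|10⟩ + d|11⟩, it is a product state iff ad − bc = 0.
Here (a, b, c, d) = (0.1616, 0, 0, -0.9869): ad − bc = (0.1616)(-0.9869) − (0)(0) = -0.1595 ≠ 0, so the state is entangled.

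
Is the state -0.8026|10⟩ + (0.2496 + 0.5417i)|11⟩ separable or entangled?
Separable

Writing the state as a|00⟩ + b|01⟩ + c|10⟩ + d|11⟩, it is a product state iff ad − bc = 0.
Here (a, b, c, d) = (0, 0, -0.8026, (0.2496 + 0.5417i)): ad − bc = (0)(0.2496 + 0.5417i) − (0)(-0.8026) = 0, so the state is separable.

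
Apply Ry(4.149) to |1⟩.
-0.8758|0⟩ - 0.4827|1⟩

Ry(4.149) = [[cos(θ/2), −sin(θ/2)], [sin(θ/2), cos(θ/2)]]; θ = 4.149, cos(θ/2) ≈ -0.482673, sin(θ/2) ≈ 0.875801.
With a = amp(|0⟩) = 0 and b = amp(|1⟩) = 1:
new amp(|0⟩) = (-0.482673)·a + (-0.875801)·b = -0.8758
new amp(|1⟩) = (0.875801)·a + (-0.482673)·b = -0.4827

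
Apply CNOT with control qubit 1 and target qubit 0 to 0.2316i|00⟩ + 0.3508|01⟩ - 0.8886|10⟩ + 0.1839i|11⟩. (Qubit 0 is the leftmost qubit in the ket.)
0.2316i|00⟩ + 0.1839i|01⟩ - 0.8886|10⟩ + 0.3508|11⟩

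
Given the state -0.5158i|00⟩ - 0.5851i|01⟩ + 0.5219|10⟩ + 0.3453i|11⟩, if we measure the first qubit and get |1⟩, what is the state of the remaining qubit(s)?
0.834|0⟩ + 0.5518i|1⟩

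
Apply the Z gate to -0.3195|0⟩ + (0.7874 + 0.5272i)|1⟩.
-0.3195|0⟩ + (-0.7874 - 0.5272i)|1⟩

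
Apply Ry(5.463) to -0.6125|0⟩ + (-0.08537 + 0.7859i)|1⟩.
(0.5958 - 0.3133i)|0⟩ + (-0.1659 - 0.7207i)|1⟩

Ry(5.463) = [[cos(θ/2), −sin(θ/2)], [sin(θ/2), cos(θ/2)]]; θ = 5.463, cos(θ/2) ≈ -0.917084, sin(θ/2) ≈ 0.398694.
With a = amp(|0⟩) = -0.6125 and b = amp(|1⟩) = (-0.08537 + 0.7859i):
new amp(|0⟩) = (-0.917084)·a + (-0.398694)·b = (0.5958 - 0.3133i)
new amp(|1⟩) = (0.398694)·a + (-0.917084)·b = (-0.1659 - 0.7207i)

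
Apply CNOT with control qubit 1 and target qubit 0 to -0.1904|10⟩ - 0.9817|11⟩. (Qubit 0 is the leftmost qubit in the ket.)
-0.9817|01⟩ - 0.1904|10⟩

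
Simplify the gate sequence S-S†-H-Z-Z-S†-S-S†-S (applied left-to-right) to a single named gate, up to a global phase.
H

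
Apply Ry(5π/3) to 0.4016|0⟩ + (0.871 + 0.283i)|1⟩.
(-0.7833 - 0.1415i)|0⟩ + (-0.5535 - 0.2451i)|1⟩

Ry(5π/3) = [[cos(θ/2), −sin(θ/2)], [sin(θ/2), cos(θ/2)]]; θ = 5π/3, cos(θ/2) ≈ -0.866025, sin(θ/2) ≈ 0.5.
With a = amp(|0⟩) = 0.4016 and b = amp(|1⟩) = (0.871 + 0.283i):
new amp(|0⟩) = (-0.866025)·a + (-0.5)·b = (-0.7833 - 0.1415i)
new amp(|1⟩) = (0.5)·a + (-0.866025)·b = (-0.5535 - 0.2451i)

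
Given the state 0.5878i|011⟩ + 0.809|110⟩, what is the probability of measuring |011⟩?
0.3455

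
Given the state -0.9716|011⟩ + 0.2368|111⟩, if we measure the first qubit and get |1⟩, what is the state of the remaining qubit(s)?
|11⟩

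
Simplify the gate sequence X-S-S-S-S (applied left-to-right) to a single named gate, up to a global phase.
X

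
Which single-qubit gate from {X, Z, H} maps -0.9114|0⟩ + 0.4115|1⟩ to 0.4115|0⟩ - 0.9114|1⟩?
X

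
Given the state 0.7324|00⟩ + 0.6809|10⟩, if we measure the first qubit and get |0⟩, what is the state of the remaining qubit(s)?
|0⟩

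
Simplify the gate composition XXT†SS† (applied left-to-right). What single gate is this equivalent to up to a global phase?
T†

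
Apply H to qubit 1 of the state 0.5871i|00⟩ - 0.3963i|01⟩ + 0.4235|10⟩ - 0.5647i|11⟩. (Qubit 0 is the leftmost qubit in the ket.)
0.1349i|00⟩ + 0.6954i|01⟩ + (0.2995 - 0.3993i)|10⟩ + (0.2995 + 0.3993i)|11⟩

H on qubit 1 mixes each pair of kets that differ only in qubit 1: amplitudes (a, b) of (|…0…⟩, |…1…⟩) become ((a + b)/√2, (a − b)/√2). Kets absent from the input have amplitude 0.
(|00⟩, |01⟩): (a, b) = (0.5871i, -0.3963i) → (0.1349i, 0.6954i)
(|10⟩, |11⟩): (a, b) = (0.4235, -0.5647i) → ((0.2995 - 0.3993i), (0.2995 + 0.3993i))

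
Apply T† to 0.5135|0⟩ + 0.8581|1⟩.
0.5135|0⟩ + (0.6068 - 0.6068i)|1⟩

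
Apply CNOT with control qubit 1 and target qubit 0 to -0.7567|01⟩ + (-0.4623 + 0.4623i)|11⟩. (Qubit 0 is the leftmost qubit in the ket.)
(-0.4623 + 0.4623i)|01⟩ - 0.7567|11⟩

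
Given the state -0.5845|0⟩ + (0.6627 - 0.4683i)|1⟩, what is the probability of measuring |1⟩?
0.6585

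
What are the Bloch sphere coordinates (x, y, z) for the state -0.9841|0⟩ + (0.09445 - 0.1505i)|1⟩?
(-0.1859, 0.2962, 0.9369)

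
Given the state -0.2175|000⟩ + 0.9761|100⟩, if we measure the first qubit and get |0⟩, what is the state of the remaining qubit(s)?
-|00⟩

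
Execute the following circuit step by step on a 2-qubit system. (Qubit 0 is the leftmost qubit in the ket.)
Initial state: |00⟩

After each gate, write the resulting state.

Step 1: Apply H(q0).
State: 1/√2|00⟩ + 1/√2|10⟩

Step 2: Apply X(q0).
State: 1/√2|00⟩ + 1/√2|10⟩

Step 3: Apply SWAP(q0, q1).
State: 1/√2|00⟩ + 1/√2|01⟩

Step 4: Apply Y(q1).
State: -(1/√2)i|00⟩ + (1/√2)i|01⟩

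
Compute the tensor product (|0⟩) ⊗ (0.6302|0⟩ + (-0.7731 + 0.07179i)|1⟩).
0.6302|00⟩ + (-0.7731 + 0.07179i)|01⟩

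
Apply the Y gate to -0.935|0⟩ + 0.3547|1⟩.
-0.3547i|0⟩ - 0.935i|1⟩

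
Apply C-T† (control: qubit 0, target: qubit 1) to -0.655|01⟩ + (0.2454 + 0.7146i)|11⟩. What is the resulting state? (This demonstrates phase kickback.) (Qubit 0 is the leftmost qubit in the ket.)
-0.655|01⟩ + (0.6788 + 0.3318i)|11⟩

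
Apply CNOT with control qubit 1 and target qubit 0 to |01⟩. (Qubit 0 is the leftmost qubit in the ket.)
|11⟩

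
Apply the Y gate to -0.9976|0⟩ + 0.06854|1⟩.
-0.06854i|0⟩ - 0.9976i|1⟩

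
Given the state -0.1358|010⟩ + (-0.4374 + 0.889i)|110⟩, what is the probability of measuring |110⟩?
0.9816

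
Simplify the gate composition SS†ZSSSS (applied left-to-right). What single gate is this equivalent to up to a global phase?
Z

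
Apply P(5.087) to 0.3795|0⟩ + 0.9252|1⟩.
0.3795|0⟩ + (0.3385 - 0.861i)|1⟩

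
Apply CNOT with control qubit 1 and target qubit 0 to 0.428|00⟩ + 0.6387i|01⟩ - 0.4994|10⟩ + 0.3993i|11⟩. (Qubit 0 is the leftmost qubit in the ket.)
0.428|00⟩ + 0.3993i|01⟩ - 0.4994|10⟩ + 0.6387i|11⟩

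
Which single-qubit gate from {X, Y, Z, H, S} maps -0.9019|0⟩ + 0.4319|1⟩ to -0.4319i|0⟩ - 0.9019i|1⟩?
Y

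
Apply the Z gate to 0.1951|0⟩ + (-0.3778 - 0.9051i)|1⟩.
0.1951|0⟩ + (0.3778 + 0.9051i)|1⟩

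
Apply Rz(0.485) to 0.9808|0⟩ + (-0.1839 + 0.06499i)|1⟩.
(0.9521 - 0.2355i)|0⟩ + (-0.1941 + 0.01893i)|1⟩

Rz(0.485) = [[e^(−iθ/2), 0], [0, e^(iθ/2)]] with e^(±iθ/2) = cos(θ/2) ± i·sin(θ/2); θ = 0.485, cos(θ/2) ≈ 0.970741, sin(θ/2) ≈ 0.24013.
With a = amp(|0⟩) = 0.9808 and b = amp(|1⟩) = (-0.1839 + 0.06499i):
new amp(|0⟩) = (0.970741 - 0.24013i)·a = (0.9521 - 0.2355i)
new amp(|1⟩) = (0.970741 + 0.24013i)·b = (-0.1941 + 0.01893i)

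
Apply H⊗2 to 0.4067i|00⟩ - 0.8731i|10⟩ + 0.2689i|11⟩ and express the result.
-0.09875i|00⟩ - 0.3677i|01⟩ + 0.5055i|10⟩ + 0.7744i|11⟩

H⊗2 gives amp(|y⟩) = (1/2) Σ_x (−1)^(x·y) amp(|x⟩), where x·y is the number of positions in which both x and y have a 1.
|00⟩: (0.4067i - 0.8731i + 0.2689i)/2 = -0.09875i
|01⟩: (0.4067i - 0.8731i - 0.2689i)/2 = -0.3677i
|10⟩: (0.4067i + 0.8731i - 0.2689i)/2 = 0.5055i
|11⟩: (0.4067i + 0.8731i + 0.2689i)/2 = 0.7744i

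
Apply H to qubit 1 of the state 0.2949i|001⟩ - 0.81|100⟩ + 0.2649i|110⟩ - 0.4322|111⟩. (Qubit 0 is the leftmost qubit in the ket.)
0.2085i|001⟩ + 0.2085i|011⟩ + (-0.5728 + 0.1873i)|100⟩ - 0.3056|101⟩ + (-0.5728 - 0.1873i)|110⟩ + 0.3056|111⟩

H on qubit 1 mixes each pair of kets that differ only in qubit 1: amplitudes (a, b) of (|…0…⟩, |…1…⟩) become ((a + b)/√2, (a − b)/√2). Kets absent from the input have amplitude 0.
(|001⟩, |011⟩): (a, b) = (0.2949i, 0) → (0.2085i, 0.2085i)
(|100⟩, |110⟩): (a, b) = (-0.81, 0.2649i) → ((-0.5728 + 0.1873i), (-0.5728 - 0.1873i))
(|101⟩, |111⟩): (a, b) = (0, -0.4322) → (-0.3056, 0.3056)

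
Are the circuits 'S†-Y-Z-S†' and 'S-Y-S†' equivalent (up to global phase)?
Yes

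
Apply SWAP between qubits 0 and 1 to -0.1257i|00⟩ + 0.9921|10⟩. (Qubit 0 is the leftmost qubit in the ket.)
-0.1257i|00⟩ + 0.9921|01⟩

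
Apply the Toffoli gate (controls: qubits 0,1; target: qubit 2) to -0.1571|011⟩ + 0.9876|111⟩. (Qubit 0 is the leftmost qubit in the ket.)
-0.1571|011⟩ + 0.9876|110⟩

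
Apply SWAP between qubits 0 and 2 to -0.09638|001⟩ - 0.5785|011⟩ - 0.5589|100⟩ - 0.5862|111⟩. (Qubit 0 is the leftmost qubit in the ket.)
-0.5589|001⟩ - 0.09638|100⟩ - 0.5785|110⟩ - 0.5862|111⟩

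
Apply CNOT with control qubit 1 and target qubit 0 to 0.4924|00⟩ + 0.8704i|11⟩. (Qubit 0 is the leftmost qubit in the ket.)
0.4924|00⟩ + 0.8704i|01⟩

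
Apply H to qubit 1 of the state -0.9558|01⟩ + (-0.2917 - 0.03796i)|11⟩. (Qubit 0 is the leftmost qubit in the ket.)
-0.6759|00⟩ + 0.6759|01⟩ + (-0.2063 - 0.02684i)|10⟩ + (0.2063 + 0.02684i)|11⟩

H on qubit 1 mixes each pair of kets that differ only in qubit 1: amplitudes (a, b) of (|…0…⟩, |…1…⟩) become ((a + b)/√2, (a − b)/√2). Kets absent from the input have amplitude 0.
(|00⟩, |01⟩): (a, b) = (0, -0.9558) → (-0.6759, 0.6759)
(|10⟩, |11⟩): (a, b) = (0, (-0.2917 - 0.03796i)) → ((-0.2063 - 0.02684i), (0.2063 + 0.02684i))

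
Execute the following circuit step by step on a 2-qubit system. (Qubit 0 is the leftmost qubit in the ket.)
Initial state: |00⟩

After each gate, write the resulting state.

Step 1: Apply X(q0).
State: |10⟩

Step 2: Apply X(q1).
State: |11⟩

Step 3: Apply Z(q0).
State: -|11⟩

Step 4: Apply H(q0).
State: -1/√2|01⟩ + 1/√2|11⟩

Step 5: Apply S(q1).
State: -(1/√2)i|01⟩ + (1/√2)i|11⟩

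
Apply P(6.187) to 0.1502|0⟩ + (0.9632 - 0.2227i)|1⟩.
0.1502|0⟩ + (0.9374 - 0.3142i)|1⟩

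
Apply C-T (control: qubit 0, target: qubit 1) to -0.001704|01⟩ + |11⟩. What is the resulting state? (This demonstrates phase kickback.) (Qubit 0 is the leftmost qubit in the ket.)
-0.001704|01⟩ + (1/√2 + (1/√2)i)|11⟩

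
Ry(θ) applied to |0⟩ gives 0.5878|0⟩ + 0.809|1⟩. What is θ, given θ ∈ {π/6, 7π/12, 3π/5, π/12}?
3π/5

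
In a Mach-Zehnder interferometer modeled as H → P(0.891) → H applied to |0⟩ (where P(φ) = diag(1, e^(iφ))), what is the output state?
(0.8143 + 0.3889i)|0⟩ + (0.1857 - 0.3889i)|1⟩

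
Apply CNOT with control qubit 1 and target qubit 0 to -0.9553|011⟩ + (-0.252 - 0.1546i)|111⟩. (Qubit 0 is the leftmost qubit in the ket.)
(-0.252 - 0.1546i)|011⟩ - 0.9553|111⟩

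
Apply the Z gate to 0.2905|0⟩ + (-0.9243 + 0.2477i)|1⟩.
0.2905|0⟩ + (0.9243 - 0.2477i)|1⟩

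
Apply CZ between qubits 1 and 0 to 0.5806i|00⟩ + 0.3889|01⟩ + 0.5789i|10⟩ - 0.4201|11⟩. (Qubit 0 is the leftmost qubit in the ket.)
0.5806i|00⟩ + 0.3889|01⟩ + 0.5789i|10⟩ + 0.4201|11⟩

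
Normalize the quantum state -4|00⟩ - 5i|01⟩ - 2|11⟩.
-0.5963|00⟩ - 0.7454i|01⟩ - 0.2981|11⟩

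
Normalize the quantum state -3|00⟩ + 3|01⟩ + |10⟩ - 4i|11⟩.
-0.5071|00⟩ + 0.5071|01⟩ + 0.169|10⟩ - 0.6761i|11⟩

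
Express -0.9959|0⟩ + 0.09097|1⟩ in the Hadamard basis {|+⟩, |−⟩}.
-0.6399|+⟩ - 0.7685|−⟩

With |ψ⟩ = α|0⟩ + β|1⟩, the Hadamard-basis coefficients are ⟨+|ψ⟩ = (α + β)/√2 and ⟨−|ψ⟩ = (α − β)/√2.
Here α = -0.9959, β = 0.09097: (α + β)/√2 = -0.6399, (α − β)/√2 = -0.7685.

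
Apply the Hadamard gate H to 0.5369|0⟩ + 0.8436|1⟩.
0.9762|0⟩ - 0.2169|1⟩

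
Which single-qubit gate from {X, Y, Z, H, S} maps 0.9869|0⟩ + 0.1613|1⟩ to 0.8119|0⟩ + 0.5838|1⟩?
H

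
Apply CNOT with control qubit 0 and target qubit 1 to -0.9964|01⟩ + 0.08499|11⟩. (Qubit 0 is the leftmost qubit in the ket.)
-0.9964|01⟩ + 0.08499|10⟩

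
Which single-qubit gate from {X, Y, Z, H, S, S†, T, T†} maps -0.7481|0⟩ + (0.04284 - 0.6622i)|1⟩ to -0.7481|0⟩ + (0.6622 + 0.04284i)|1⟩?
S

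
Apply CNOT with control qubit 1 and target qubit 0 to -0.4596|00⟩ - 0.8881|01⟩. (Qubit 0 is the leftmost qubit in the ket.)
-0.4596|00⟩ - 0.8881|11⟩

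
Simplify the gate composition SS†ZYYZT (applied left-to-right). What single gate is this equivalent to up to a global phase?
T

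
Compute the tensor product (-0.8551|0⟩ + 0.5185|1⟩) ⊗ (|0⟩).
-0.8551|00⟩ + 0.5185|10⟩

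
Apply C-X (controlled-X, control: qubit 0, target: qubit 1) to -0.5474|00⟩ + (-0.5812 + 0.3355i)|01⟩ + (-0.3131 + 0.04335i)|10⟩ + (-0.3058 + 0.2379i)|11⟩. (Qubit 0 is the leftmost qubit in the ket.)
-0.5474|00⟩ + (-0.5812 + 0.3355i)|01⟩ + (-0.3058 + 0.2379i)|10⟩ + (-0.3131 + 0.04335i)|11⟩

C-X leaves the control-|0⟩ kets |00⟩, |01⟩ unchanged and applies X to qubit 1 on the control-|1⟩ pair (|10⟩, |11⟩).
X = [[0, 1], [1, 0]].
With a = amp(|10⟩) = (-0.3131 + 0.04335i) and b = amp(|11⟩) = (-0.3058 + 0.2379i):
new amp(|10⟩) = (1)·b = (-0.3058 + 0.2379i)
new amp(|11⟩) = (1)·a = (-0.3131 + 0.04335i)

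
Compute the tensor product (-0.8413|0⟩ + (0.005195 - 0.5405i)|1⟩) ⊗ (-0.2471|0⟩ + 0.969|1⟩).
0.2079|00⟩ - 0.8152|01⟩ + (-0.001284 + 0.1336i)|10⟩ + (0.005034 - 0.5237i)|11⟩

amp(|b₁b₂…⟩) = product of the factor amplitudes for bits b₁, b₂, …; only kets whose every factor amplitude is nonzero survive.
|00⟩: (-0.8413)(-0.2471) = 0.2079
|01⟩: (-0.8413)(0.969) = -0.8152
|10⟩: (0.005195 - 0.5405i)(-0.2471) = (-0.001284 + 0.1336i)
|11⟩: (0.005195 - 0.5405i)(0.969) = (0.005034 - 0.5237i)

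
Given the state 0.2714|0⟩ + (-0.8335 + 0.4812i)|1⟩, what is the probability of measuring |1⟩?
0.9263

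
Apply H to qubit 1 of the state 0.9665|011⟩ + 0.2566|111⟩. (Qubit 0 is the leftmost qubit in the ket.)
0.6834|001⟩ - 0.6834|011⟩ + 0.1814|101⟩ - 0.1814|111⟩

H on qubit 1 mixes each pair of kets that differ only in qubit 1: amplitudes (a, b) of (|…0…⟩, |…1…⟩) become ((a + b)/√2, (a − b)/√2). Kets absent from the input have amplitude 0.
(|001⟩, |011⟩): (a, b) = (0, 0.9665) → (0.6834, -0.6834)
(|101⟩, |111⟩): (a, b) = (0, 0.2566) → (0.1814, -0.1814)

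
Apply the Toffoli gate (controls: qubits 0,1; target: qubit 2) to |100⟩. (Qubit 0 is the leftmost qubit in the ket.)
|100⟩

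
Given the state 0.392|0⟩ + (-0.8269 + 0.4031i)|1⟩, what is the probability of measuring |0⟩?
0.1537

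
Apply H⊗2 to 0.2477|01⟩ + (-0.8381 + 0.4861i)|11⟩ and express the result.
(-0.2952 + 0.2431i)|00⟩ + (0.2952 - 0.2431i)|01⟩ + (0.5429 - 0.2431i)|10⟩ + (-0.5429 + 0.2431i)|11⟩

H⊗2 gives amp(|y⟩) = (1/2) Σ_x (−1)^(x·y) amp(|x⟩), where x·y is the number of positions in which both x and y have a 1.
|00⟩: (0.2477 + (-0.8381 + 0.4861i))/2 = (-0.2952 + 0.2431i)
|01⟩: (-0.2477 - (-0.8381 + 0.4861i))/2 = (0.2952 - 0.2431i)
|10⟩: (0.2477 - (-0.8381 + 0.4861i))/2 = (0.5429 - 0.2431i)
|11⟩: (-0.2477 + (-0.8381 + 0.4861i))/2 = (-0.5429 + 0.2431i)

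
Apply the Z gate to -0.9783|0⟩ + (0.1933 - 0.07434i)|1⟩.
-0.9783|0⟩ + (-0.1933 + 0.07434i)|1⟩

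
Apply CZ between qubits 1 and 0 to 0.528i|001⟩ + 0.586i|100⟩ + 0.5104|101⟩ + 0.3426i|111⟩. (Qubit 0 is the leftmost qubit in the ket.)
0.528i|001⟩ + 0.586i|100⟩ + 0.5104|101⟩ - 0.3426i|111⟩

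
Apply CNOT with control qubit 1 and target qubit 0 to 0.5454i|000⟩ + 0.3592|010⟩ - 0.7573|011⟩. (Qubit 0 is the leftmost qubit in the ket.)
0.5454i|000⟩ + 0.3592|110⟩ - 0.7573|111⟩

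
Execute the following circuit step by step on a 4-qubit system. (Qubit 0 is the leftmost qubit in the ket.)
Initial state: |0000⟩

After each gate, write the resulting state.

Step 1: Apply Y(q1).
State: i|0100⟩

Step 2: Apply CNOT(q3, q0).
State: i|0100⟩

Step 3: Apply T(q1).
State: (-1/√2 + (1/√2)i)|0100⟩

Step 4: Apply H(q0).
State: (-1/2 + (1/2)i)|0100⟩ + (-1/2 + (1/2)i)|1100⟩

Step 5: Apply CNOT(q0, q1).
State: (-1/2 + (1/2)i)|0100⟩ + (-1/2 + (1/2)i)|1000⟩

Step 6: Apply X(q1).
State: (-1/2 + (1/2)i)|0000⟩ + (-1/2 + (1/2)i)|1100⟩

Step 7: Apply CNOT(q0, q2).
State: (-1/2 + (1/2)i)|0000⟩ + (-1/2 + (1/2)i)|1110⟩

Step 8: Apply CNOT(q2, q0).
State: (-1/2 + (1/2)i)|0000⟩ + (-1/2 + (1/2)i)|0110⟩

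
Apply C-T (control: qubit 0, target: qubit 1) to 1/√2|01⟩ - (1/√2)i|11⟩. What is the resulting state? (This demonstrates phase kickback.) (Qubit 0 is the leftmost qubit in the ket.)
1/√2|01⟩ + (1/2 - (1/2)i)|11⟩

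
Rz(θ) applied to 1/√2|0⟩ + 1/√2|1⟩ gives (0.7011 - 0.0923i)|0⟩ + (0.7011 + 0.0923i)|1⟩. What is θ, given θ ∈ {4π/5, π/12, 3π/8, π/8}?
π/12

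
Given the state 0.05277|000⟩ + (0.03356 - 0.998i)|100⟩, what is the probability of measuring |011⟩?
0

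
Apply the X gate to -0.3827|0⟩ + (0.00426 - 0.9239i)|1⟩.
(0.00426 - 0.9239i)|0⟩ - 0.3827|1⟩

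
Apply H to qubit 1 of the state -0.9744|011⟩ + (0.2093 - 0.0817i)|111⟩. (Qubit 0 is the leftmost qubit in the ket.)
-0.689|001⟩ + 0.689|011⟩ + (0.148 - 0.05777i)|101⟩ + (-0.148 + 0.05777i)|111⟩

H on qubit 1 mixes each pair of kets that differ only in qubit 1: amplitudes (a, b) of (|…0…⟩, |…1…⟩) become ((a + b)/√2, (a − b)/√2). Kets absent from the input have amplitude 0.
(|001⟩, |011⟩): (a, b) = (0, -0.9744) → (-0.689, 0.689)
(|101⟩, |111⟩): (a, b) = (0, (0.2093 - 0.0817i)) → ((0.148 - 0.05777i), (-0.148 + 0.05777i))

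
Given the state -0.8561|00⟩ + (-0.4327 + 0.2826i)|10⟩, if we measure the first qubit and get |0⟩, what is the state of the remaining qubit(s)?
-|0⟩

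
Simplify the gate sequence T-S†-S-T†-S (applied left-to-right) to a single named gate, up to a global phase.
S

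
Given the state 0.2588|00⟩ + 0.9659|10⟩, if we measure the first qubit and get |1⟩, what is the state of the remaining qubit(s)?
|0⟩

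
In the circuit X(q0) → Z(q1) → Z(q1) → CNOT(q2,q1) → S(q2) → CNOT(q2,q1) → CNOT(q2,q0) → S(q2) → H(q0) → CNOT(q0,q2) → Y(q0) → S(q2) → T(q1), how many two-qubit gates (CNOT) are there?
4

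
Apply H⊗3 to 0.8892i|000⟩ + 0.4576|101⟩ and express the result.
(0.1618 + 0.3144i)|000⟩ + (-0.1618 + 0.3144i)|001⟩ + (0.1618 + 0.3144i)|010⟩ + (-0.1618 + 0.3144i)|011⟩ + (-0.1618 + 0.3144i)|100⟩ + (0.1618 + 0.3144i)|101⟩ + (-0.1618 + 0.3144i)|110⟩ + (0.1618 + 0.3144i)|111⟩

H⊗3 gives amp(|y⟩) = (1/2√2) Σ_x (−1)^(x·y) amp(|x⟩), where x·y is the number of positions in which both x and y have a 1.
|000⟩: (0.8892i + 0.4576)/(2√2) = (0.1618 + 0.3144i)
|001⟩: (0.8892i - 0.4576)/(2√2) = (-0.1618 + 0.3144i)
|010⟩: (0.8892i + 0.4576)/(2√2) = (0.1618 + 0.3144i)
|011⟩: (0.8892i - 0.4576)/(2√2) = (-0.1618 + 0.3144i)
|100⟩: (0.8892i - 0.4576)/(2√2) = (-0.1618 + 0.3144i)
|101⟩: (0.8892i + 0.4576)/(2√2) = (0.1618 + 0.3144i)
|110⟩: (0.8892i - 0.4576)/(2√2) = (-0.1618 + 0.3144i)
|111⟩: (0.8892i + 0.4576)/(2√2) = (0.1618 + 0.3144i)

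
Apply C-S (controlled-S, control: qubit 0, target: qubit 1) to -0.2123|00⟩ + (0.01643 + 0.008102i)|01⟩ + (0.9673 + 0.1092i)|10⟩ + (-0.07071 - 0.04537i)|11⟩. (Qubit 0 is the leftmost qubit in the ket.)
-0.2123|00⟩ + (0.01643 + 0.008102i)|01⟩ + (0.9673 + 0.1092i)|10⟩ + (0.04537 - 0.07071i)|11⟩

C-S leaves the control-|0⟩ kets |00⟩, |01⟩ unchanged and applies S to qubit 1 on the control-|1⟩ pair (|10⟩, |11⟩).
S = [[1, 0], [0, i]].
With a = amp(|10⟩) = (0.9673 + 0.1092i) and b = amp(|11⟩) = (-0.07071 - 0.04537i):
new amp(|10⟩) = (1)·a = (0.9673 + 0.1092i)
new amp(|11⟩) = (i)·b = (0.04537 - 0.07071i)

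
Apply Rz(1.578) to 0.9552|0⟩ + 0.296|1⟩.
(0.673 - 0.6779i)|0⟩ + (0.2085 + 0.2101i)|1⟩

Rz(1.578) = [[e^(−iθ/2), 0], [0, e^(iθ/2)]] with e^(±iθ/2) = cos(θ/2) ± i·sin(θ/2); θ = 1.578, cos(θ/2) ≈ 0.704555, sin(θ/2) ≈ 0.709649.
With a = amp(|0⟩) = 0.9552 and b = amp(|1⟩) = 0.296:
new amp(|0⟩) = (0.704555 - 0.709649i)·a = (0.673 - 0.6779i)
new amp(|1⟩) = (0.704555 + 0.709649i)·b = (0.2085 + 0.2101i)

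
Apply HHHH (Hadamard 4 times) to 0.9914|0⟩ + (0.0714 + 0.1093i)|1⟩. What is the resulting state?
0.9914|0⟩ + (0.0714 + 0.1093i)|1⟩

H² = I, so an even number of Hadamards cancels: H^4 = I and the state is unchanged.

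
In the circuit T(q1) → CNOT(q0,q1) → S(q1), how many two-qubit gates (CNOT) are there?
1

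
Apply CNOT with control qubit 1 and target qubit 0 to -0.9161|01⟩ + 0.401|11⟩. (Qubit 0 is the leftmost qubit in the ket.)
0.401|01⟩ - 0.9161|11⟩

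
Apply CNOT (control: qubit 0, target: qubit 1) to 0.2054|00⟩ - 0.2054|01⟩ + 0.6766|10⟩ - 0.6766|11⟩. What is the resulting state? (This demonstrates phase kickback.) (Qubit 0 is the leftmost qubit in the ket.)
0.2054|00⟩ - 0.2054|01⟩ - 0.6766|10⟩ + 0.6766|11⟩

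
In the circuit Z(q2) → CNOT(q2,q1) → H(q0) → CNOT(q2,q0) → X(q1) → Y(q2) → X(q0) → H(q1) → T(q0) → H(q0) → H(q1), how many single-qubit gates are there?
9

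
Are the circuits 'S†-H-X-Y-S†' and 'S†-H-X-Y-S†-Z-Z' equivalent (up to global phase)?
Yes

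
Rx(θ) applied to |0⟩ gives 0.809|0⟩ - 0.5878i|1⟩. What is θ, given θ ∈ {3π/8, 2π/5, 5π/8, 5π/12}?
2π/5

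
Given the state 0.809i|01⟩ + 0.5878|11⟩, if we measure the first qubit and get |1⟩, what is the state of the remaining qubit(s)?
|1⟩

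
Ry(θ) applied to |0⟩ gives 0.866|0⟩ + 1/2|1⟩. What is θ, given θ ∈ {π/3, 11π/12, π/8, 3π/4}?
π/3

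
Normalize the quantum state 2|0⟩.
|0⟩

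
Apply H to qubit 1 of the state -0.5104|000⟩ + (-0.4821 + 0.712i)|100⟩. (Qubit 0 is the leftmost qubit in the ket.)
-0.3609|000⟩ - 0.3609|010⟩ + (-0.3409 + 0.5035i)|100⟩ + (-0.3409 + 0.5035i)|110⟩

H on qubit 1 mixes each pair of kets that differ only in qubit 1: amplitudes (a, b) of (|…0…⟩, |…1…⟩) become ((a + b)/√2, (a − b)/√2). Kets absent from the input have amplitude 0.
(|000⟩, |010⟩): (a, b) = (-0.5104, 0) → (-0.3609, -0.3609)
(|100⟩, |110⟩): (a, b) = ((-0.4821 + 0.712i), 0) → ((-0.3409 + 0.5035i), (-0.3409 + 0.5035i))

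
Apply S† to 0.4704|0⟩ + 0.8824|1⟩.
0.4704|0⟩ - 0.8824i|1⟩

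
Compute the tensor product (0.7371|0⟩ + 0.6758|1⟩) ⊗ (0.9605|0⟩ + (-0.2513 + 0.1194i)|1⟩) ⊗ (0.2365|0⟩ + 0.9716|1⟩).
0.1674|000⟩ + 0.6879|001⟩ + (-0.04381 + 0.02081i)|010⟩ + (-0.18 + 0.08551i)|011⟩ + 0.1535|100⟩ + 0.6307|101⟩ + (-0.04016 + 0.01908i)|110⟩ + (-0.165 + 0.0784i)|111⟩

amp(|b₁b₂…⟩) = product of the factor amplitudes for bits b₁, b₂, …; only kets whose every factor amplitude is nonzero survive.
|000⟩: (0.7371)(0.9605)(0.2365) = 0.1674
|001⟩: (0.7371)(0.9605)(0.9716) = 0.6879
|010⟩: (0.7371)(-0.2513 + 0.1194i)(0.2365) = (-0.04381 + 0.02081i)
|011⟩: (0.7371)(-0.2513 + 0.1194i)(0.9716) = (-0.18 + 0.08551i)
|100⟩: (0.6758)(0.9605)(0.2365) = 0.1535
|101⟩: (0.6758)(0.9605)(0.9716) = 0.6307
|110⟩: (0.6758)(-0.2513 + 0.1194i)(0.2365) = (-0.04016 + 0.01908i)
|111⟩: (0.6758)(-0.2513 + 0.1194i)(0.9716) = (-0.165 + 0.0784i)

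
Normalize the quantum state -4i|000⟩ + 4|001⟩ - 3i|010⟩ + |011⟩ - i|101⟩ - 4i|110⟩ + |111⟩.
-0.5164i|000⟩ + 0.5164|001⟩ - 0.3873i|010⟩ + 0.1291|011⟩ - 0.1291i|101⟩ - 0.5164i|110⟩ + 0.1291|111⟩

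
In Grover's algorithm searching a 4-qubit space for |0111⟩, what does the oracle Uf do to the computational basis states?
Uf|x⟩ = -|x⟩ if x = 0111, else |x⟩ (phase flip on target)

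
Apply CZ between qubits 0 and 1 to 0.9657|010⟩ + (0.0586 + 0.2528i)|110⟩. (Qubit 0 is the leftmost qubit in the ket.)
0.9657|010⟩ + (-0.0586 - 0.2528i)|110⟩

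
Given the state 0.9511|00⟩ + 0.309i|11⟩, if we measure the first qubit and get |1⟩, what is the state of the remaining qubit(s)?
i|1⟩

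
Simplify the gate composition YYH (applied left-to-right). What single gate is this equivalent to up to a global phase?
H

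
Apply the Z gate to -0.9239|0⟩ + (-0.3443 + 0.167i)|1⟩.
-0.9239|0⟩ + (0.3443 - 0.167i)|1⟩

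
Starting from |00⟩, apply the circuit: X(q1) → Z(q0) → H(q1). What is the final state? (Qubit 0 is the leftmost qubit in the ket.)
1/√2|00⟩ - 1/√2|01⟩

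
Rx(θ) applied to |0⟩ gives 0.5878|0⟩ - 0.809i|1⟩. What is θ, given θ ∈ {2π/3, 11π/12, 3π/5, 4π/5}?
3π/5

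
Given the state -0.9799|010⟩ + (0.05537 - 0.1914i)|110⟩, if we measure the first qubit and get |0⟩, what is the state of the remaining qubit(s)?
-|10⟩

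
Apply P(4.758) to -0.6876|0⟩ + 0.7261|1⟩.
-0.6876|0⟩ + (0.03311 - 0.7253i)|1⟩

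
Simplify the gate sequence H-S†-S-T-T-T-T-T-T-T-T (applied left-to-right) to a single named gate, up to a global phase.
H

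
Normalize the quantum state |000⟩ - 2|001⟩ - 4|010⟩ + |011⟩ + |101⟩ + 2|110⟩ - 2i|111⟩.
0.1796|000⟩ - 0.3592|001⟩ - 0.7184|010⟩ + 0.1796|011⟩ + 0.1796|101⟩ + 0.3592|110⟩ - 0.3592i|111⟩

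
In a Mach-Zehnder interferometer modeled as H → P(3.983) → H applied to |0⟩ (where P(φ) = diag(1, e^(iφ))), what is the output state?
(0.1668 - 0.3728i)|0⟩ + (0.8332 + 0.3728i)|1⟩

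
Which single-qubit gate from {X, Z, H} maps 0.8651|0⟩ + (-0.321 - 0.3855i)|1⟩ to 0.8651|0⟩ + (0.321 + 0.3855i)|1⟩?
Z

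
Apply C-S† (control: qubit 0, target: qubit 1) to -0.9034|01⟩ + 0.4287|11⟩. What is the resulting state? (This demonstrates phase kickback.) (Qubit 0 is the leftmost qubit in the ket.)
-0.9034|01⟩ - 0.4287i|11⟩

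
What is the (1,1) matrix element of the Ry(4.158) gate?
-0.4866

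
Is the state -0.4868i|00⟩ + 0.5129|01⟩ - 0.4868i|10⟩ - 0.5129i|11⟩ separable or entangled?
Entangled

Writing the state as a|00⟩ + b|01⟩ + c|10⟩ + d|11⟩, it is a product state iff ad − bc = 0.
Here (a, b, c, d) = (-0.4868i, 0.5129, -0.4868i, -0.5129i): ad − bc = (-0.4868i)(-0.5129i) − (0.5129)(-0.4868i) = (-0.2497 + 0.2497i) ≠ 0, so the state is entangled.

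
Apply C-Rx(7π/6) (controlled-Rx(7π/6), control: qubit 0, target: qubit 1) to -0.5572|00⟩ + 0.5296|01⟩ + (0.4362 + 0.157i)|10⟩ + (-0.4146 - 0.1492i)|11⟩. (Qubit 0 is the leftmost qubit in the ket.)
-0.5572|00⟩ + 0.5296|01⟩ + (-0.257 + 0.3598i)|10⟩ + (0.259 - 0.3827i)|11⟩

C-Rx(7π/6) leaves the control-|0⟩ kets |00⟩, |01⟩ unchanged and applies Rx(7π/6) to qubit 1 on the control-|1⟩ pair (|10⟩, |11⟩).
Rx(7π/6) = [[cos(θ/2), −i·sin(θ/2)], [−i·sin(θ/2), cos(θ/2)]]; θ = 7π/6, cos(θ/2) ≈ -0.258819, sin(θ/2) ≈ 0.965926.
With a = amp(|10⟩) = (0.4362 + 0.157i) and b = amp(|11⟩) = (-0.4146 - 0.1492i):
new amp(|10⟩) = (-0.258819)·a + (-0.965926i)·b = (-0.257 + 0.3598i)
new amp(|11⟩) = (-0.965926i)·a + (-0.258819)·b = (0.259 - 0.3827i)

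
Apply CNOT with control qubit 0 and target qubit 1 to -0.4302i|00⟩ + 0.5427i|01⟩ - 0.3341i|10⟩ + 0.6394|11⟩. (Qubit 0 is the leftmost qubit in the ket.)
-0.4302i|00⟩ + 0.5427i|01⟩ + 0.6394|10⟩ - 0.3341i|11⟩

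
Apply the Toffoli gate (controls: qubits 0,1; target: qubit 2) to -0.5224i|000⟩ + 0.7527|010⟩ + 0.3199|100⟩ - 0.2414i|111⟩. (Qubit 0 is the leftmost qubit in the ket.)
-0.5224i|000⟩ + 0.7527|010⟩ + 0.3199|100⟩ - 0.2414i|110⟩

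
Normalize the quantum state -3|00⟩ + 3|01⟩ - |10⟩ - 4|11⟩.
-0.5071|00⟩ + 0.5071|01⟩ - 0.169|10⟩ - 0.6761|11⟩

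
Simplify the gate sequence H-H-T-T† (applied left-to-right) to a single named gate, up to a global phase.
I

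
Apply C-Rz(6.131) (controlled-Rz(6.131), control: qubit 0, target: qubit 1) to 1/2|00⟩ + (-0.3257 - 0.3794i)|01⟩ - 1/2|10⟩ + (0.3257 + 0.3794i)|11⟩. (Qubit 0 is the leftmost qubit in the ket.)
1/2|00⟩ + (-0.3257 - 0.3794i)|01⟩ + (0.4986 + 0.03801i)|10⟩ + (-0.3536 - 0.3535i)|11⟩

C-Rz(6.131) leaves the control-|0⟩ kets |00⟩, |01⟩ unchanged and applies Rz(6.131) to qubit 1 on the control-|1⟩ pair (|10⟩, |11⟩).
Rz(6.131) = [[e^(−iθ/2), 0], [0, e^(iθ/2)]] with e^(±iθ/2) = cos(θ/2) ± i·sin(θ/2); θ = 6.131, cos(θ/2) ≈ -0.997106, sin(θ/2) ≈ 0.0760192.
With a = amp(|10⟩) = -1/2 and b = amp(|11⟩) = (0.3257 + 0.3794i):
new amp(|10⟩) = (-0.997106 - 0.0760192i)·a = (0.4986 + 0.03801i)
new amp(|11⟩) = (-0.997106 + 0.0760192i)·b = (-0.3536 - 0.3535i)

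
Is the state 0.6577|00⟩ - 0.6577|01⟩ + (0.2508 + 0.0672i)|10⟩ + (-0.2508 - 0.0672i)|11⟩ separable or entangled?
Separable

Writing the state as a|00⟩ + b|01⟩ + c|10⟩ + d|11⟩, it is a product state iff ad − bc = 0.
Here (a, b, c, d) = (0.6577, -0.6577, (0.2508 + 0.0672i), (-0.2508 - 0.0672i)): ad − bc = (0.6577)(-0.2508 - 0.0672i) − (-0.6577)(0.2508 + 0.0672i) = 0, so the state is separable.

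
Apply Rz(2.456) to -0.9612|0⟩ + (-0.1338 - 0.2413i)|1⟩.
(-0.3231 + 0.9053i)|0⟩ + (0.1823 - 0.2071i)|1⟩

Rz(2.456) = [[e^(−iθ/2), 0], [0, e^(iθ/2)]] with e^(±iθ/2) = cos(θ/2) ± i·sin(θ/2); θ = 2.456, cos(θ/2) ≈ 0.336122, sin(θ/2) ≈ 0.941818.
With a = amp(|0⟩) = -0.9612 and b = amp(|1⟩) = (-0.1338 - 0.2413i):
new amp(|0⟩) = (0.336122 - 0.941818i)·a = (-0.3231 + 0.9053i)
new amp(|1⟩) = (0.336122 + 0.941818i)·b = (0.1823 - 0.2071i)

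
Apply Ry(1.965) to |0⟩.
0.5549|0⟩ + 0.8319|1⟩

Ry(1.965) = [[cos(θ/2), −sin(θ/2)], [sin(θ/2), cos(θ/2)]]; θ = 1.965, cos(θ/2) ≈ 0.554945, sin(θ/2) ≈ 0.831887.
With a = amp(|0⟩) = 1 and b = amp(|1⟩) = 0:
new amp(|0⟩) = (0.554945)·a + (-0.831887)·b = 0.5549
new amp(|1⟩) = (0.831887)·a + (0.554945)·b = 0.8319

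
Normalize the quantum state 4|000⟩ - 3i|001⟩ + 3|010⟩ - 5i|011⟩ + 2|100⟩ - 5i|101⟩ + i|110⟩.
0.424|000⟩ - 0.318i|001⟩ + 0.318|010⟩ - 0.53i|011⟩ + 0.212|100⟩ - 0.53i|101⟩ + 0.106i|110⟩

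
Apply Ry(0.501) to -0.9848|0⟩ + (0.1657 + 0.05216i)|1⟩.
(-0.9951 - 0.01293i)|0⟩ + (-0.08359 + 0.05053i)|1⟩

Ry(0.501) = [[cos(θ/2), −sin(θ/2)], [sin(θ/2), cos(θ/2)]]; θ = 0.501, cos(θ/2) ≈ 0.968789, sin(θ/2) ≈ 0.247888.
With a = amp(|0⟩) = -0.9848 and b = amp(|1⟩) = (0.1657 + 0.05216i):
new amp(|0⟩) = (0.968789)·a + (-0.247888)·b = (-0.9951 - 0.01293i)
new amp(|1⟩) = (0.247888)·a + (0.968789)·b = (-0.08359 + 0.05053i)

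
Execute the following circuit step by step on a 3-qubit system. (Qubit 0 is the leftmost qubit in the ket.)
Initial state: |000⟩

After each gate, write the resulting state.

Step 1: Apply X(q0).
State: |100⟩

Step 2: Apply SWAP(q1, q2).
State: |100⟩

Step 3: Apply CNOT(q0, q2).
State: |101⟩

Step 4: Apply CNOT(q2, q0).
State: |001⟩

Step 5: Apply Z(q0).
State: |001⟩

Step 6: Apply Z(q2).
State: -|001⟩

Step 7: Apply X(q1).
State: -|011⟩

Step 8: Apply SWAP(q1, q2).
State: -|011⟩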